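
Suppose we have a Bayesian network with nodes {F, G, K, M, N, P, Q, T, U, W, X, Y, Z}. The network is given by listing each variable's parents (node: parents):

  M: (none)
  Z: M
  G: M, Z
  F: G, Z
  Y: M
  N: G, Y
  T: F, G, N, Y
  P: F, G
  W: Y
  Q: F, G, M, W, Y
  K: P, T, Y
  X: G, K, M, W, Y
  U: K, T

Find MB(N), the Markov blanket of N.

{F, G, T, Y}

By definition, MB(N) is built from N's parents, N's children, and the co-parents of N.
Parents of N: G, Y.
Children of N: T.
Co-parents of N (other parents of its children):
  parents(T) \ {N} = {F, G, Y}.
So the Markov blanket of N is {F, G, T, Y}.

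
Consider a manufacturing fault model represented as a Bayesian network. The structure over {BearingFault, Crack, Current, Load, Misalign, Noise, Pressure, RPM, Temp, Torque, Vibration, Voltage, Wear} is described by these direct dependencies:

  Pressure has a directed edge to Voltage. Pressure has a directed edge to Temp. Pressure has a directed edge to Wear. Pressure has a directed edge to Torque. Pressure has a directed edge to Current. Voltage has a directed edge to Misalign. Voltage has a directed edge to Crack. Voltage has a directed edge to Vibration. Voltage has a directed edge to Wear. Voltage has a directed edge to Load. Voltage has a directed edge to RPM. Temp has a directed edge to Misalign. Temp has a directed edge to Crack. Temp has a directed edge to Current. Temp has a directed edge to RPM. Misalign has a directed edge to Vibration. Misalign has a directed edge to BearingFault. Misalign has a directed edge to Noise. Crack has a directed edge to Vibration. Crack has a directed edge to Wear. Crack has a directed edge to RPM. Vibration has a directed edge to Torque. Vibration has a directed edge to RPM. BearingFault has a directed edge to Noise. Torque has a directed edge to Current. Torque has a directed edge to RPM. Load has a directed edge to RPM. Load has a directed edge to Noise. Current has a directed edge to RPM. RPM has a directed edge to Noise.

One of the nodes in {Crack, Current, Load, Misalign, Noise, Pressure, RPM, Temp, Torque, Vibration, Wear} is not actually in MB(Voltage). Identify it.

Noise

Pa(Voltage) = {Pressure}.
Voltage has children Crack, Load, Misalign, RPM, Vibration, Wear.
For each child, the remaining parents (spouses of Voltage):
  parents(Misalign) \ {Voltage} = {Temp}.
  Crack also has parent Temp.
  Vibration's other parents are Crack, Misalign.
  parents(Wear) \ {Voltage} = {Crack, Pressure}.
  Load has no other parent.
  RPM's other parents are Crack, Current, Load, Temp, Torque, Vibration.
MB(Voltage) = {Crack, Current, Load, Misalign, Pressure, RPM, Temp, Torque, Vibration, Wear}.
Noise is neither a parent, child, nor co-parent of Voltage, so it does not belong.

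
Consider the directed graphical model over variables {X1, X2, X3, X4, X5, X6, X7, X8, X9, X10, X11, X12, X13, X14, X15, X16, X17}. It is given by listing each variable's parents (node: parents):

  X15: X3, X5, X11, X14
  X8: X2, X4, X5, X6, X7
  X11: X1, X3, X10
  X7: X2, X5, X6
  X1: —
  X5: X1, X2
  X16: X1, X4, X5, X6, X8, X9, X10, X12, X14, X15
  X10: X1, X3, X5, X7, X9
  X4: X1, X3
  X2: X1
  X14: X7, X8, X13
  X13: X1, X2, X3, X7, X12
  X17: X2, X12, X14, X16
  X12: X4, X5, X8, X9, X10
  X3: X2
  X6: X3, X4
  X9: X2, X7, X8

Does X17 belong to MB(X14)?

Yes

X17 is a child of X14.
So X17 ∈ MB(X14).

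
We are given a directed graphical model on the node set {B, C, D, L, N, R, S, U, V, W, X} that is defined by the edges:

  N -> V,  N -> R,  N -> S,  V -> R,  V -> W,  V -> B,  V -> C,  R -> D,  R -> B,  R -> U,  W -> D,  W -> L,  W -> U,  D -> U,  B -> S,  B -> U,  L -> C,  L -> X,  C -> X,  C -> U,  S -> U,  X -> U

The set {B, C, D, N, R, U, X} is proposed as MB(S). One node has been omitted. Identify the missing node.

W

A node's Markov blanket = Pa ∪ Ch ∪ (parents of Ch other than the node itself).
Pa(S) = {B, N}.
S's children: U.
For each child, the remaining parents (spouses of S):
  U: B, C, D, R, W, X
MB(S) = {B, C, D, N, R, U, W, X}.
Comparing with the claimed set, W is missing.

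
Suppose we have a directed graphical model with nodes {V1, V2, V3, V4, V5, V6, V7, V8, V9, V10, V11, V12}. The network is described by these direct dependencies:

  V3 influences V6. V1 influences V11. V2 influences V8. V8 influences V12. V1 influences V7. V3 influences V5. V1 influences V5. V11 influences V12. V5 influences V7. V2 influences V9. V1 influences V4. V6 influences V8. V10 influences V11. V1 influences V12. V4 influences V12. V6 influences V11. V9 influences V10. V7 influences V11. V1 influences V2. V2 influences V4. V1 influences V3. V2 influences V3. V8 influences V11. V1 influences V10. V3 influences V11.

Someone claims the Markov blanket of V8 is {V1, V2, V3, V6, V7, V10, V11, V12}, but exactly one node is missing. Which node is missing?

Pa(V8) = {V2, V6}.
Ch(V8) = {V11, V12}.
Parents of each child, excluding V8:
  V11's other parents are V1, V3, V6, V7, V10.
  V12 also has parents V1, V4, V11.
MB(V8) = {V1, V2, V3, V4, V6, V7, V10, V11, V12}.
Comparing with the claimed set, V4 is missing.

V4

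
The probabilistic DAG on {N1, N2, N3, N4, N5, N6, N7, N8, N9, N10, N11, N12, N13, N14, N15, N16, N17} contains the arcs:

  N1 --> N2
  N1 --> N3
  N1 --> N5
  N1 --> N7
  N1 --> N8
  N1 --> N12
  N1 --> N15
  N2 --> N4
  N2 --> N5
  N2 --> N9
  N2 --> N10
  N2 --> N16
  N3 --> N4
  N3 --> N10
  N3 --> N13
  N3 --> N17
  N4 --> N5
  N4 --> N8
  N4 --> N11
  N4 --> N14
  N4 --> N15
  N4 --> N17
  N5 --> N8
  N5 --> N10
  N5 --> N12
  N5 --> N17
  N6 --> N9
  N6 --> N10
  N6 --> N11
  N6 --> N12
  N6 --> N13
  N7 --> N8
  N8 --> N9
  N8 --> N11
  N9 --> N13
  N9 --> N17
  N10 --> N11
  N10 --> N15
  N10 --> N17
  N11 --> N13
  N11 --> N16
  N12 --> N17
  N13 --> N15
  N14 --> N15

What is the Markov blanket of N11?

Recall MB(v) = parents ∪ children ∪ spouses, where spouses are the other parents of v's children.
N11 has children N13, N16.
Parents of N11: N4, N6, N8, N10.
For each child, the remaining parents (spouses of N11):
  parents(N13) \ {N11} = {N3, N6, N9}.
  parents(N16) \ {N11} = {N2}.
MB(N11) = {N2, N3, N4, N6, N8, N9, N10, N13, N16}.

{N2, N3, N4, N6, N8, N9, N10, N13, N16}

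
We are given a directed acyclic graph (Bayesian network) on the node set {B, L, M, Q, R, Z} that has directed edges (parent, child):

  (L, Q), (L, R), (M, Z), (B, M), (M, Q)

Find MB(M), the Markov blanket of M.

{B, L, Q, Z}

Pa(M) = {B}.
Children of M: Q, Z.
For each child, the remaining parents (spouses of M):
  Q: L
  Z: —
Taking the union gives {B, L, Q, Z}.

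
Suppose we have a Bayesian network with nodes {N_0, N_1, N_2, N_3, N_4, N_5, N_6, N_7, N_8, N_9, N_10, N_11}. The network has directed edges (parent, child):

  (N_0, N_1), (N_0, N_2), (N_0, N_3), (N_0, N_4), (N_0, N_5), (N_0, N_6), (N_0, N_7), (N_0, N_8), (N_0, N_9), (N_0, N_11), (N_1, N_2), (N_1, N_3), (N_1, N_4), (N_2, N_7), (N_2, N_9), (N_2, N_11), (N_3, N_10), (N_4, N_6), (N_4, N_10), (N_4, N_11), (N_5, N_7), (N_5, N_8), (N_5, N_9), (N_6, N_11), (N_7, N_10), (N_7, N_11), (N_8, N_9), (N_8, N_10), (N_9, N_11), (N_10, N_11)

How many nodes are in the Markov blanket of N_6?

The Markov blanket of a node is its parents, its children, and the other parents of its children.
N_6 has parents N_0, N_4.
N_6 has child N_11.
For each child, the remaining parents (spouses of N_6):
  N_11: N_0, N_2, N_4, N_7, N_9, N_10
MB(N_6) = {N_0, N_2, N_4, N_7, N_9, N_10, N_11}, which has 7 nodes.

7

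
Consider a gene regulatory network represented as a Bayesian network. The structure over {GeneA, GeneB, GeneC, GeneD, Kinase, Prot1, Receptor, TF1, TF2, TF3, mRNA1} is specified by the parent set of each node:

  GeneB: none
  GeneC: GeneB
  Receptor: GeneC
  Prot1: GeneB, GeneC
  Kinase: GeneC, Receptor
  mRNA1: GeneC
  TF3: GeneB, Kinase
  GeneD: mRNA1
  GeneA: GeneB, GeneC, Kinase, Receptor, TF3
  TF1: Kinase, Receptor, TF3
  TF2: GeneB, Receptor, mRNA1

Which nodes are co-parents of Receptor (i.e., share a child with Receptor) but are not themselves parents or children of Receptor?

Children of Receptor: GeneA, Kinase, TF1, TF2.
  Kinase: GeneC
  GeneA: GeneB, GeneC, Kinase, TF3
  TF1: Kinase, TF3
  TF2: GeneB, mRNA1
Excluding nodes already adjacent to Receptor (GeneA, GeneC, Kinase, TF1, TF2), the co-parent-only contribution is {GeneB, TF3, mRNA1}.

{GeneB, TF3, mRNA1}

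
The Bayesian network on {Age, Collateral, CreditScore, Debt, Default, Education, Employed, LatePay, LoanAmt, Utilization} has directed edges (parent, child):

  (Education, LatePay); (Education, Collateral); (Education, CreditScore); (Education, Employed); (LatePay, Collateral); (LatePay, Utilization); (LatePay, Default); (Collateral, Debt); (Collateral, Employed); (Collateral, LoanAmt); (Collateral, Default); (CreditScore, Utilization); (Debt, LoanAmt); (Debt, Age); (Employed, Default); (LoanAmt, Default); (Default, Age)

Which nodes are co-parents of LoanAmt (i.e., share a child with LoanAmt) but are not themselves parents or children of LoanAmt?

{Employed, LatePay}

Children of LoanAmt: Default.
  Default: Collateral, Employed, LatePay
Excluding nodes already adjacent to LoanAmt (Collateral, Debt, Default), the co-parent-only contribution is {Employed, LatePay}.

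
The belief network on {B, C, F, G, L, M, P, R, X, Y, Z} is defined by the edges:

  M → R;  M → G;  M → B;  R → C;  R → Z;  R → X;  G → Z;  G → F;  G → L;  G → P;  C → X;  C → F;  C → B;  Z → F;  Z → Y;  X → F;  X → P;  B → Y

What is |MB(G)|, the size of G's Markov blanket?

By definition, MB(G) is built from G's parents, G's children, and the co-parents of G.
Pa(G) = {M}.
Ch(G) = {F, L, P, Z}.
For each child, the remaining parents (spouses of G):
  parents(Z) \ {G} = {R}.
  parents(F) \ {G} = {C, X, Z}.
  L: no additional parents.
  parents(P) \ {G} = {X}.
MB(G) = {C, F, L, M, P, R, X, Z}, which has 8 nodes.

8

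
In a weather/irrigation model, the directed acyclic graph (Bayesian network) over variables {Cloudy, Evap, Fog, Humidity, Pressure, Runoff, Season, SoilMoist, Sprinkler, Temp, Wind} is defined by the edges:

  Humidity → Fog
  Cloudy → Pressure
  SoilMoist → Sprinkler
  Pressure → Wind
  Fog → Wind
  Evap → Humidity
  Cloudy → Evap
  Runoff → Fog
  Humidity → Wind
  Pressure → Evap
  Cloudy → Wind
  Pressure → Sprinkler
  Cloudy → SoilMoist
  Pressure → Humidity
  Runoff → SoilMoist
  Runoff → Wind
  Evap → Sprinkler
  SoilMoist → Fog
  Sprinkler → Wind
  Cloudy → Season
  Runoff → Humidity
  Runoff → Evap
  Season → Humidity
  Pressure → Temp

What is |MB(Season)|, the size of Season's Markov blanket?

Season's children: Humidity.
Parents of Season: Cloudy.
For each child, the remaining parents (spouses of Season):
  Humidity: Evap, Pressure, Runoff
MB(Season) = {Cloudy, Evap, Humidity, Pressure, Runoff}, which has 5 nodes.

5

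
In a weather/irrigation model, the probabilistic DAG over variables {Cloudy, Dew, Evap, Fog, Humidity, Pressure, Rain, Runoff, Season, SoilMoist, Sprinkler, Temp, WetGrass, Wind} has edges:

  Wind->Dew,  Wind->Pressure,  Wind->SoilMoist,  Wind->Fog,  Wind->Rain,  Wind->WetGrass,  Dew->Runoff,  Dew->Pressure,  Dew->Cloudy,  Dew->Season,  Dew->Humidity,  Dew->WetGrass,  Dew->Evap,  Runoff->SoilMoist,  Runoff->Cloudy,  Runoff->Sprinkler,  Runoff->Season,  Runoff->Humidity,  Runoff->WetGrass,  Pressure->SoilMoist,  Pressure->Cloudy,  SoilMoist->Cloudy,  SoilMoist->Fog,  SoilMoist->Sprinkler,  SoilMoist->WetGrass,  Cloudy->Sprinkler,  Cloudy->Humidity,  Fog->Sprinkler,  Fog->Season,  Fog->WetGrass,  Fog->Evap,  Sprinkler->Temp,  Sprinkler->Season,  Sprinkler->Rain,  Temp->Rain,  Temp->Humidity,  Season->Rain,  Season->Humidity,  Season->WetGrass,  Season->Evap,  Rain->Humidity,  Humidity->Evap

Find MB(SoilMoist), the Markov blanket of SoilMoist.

Recall MB(v) = parents ∪ children ∪ spouses, where spouses are the other parents of v's children.
Pa(SoilMoist) = {Pressure, Runoff, Wind}.
Children of SoilMoist: Cloudy, Fog, Sprinkler, WetGrass.
Other parents of SoilMoist's children:
  parents(Cloudy) \ {SoilMoist} = {Dew, Pressure, Runoff}.
  Fog also has parent Wind.
  Sprinkler also has parents Cloudy, Fog, Runoff.
  WetGrass's other parents are Dew, Fog, Runoff, Season, Wind.
MB(SoilMoist) = {Cloudy, Dew, Fog, Pressure, Runoff, Season, Sprinkler, WetGrass, Wind}.

{Cloudy, Dew, Fog, Pressure, Runoff, Season, Sprinkler, WetGrass, Wind}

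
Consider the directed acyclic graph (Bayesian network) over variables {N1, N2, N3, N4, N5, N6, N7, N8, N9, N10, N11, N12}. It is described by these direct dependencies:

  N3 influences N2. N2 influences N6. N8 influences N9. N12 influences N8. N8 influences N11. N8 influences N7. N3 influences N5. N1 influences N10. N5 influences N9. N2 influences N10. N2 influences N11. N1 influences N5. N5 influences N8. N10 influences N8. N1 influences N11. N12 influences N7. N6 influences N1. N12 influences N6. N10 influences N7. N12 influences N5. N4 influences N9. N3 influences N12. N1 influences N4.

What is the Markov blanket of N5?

N5 has children N8, N9.
N5's parents: N1, N3, N12.
Parents of each child, excluding N5:
  parents(N8) \ {N5} = {N10, N12}.
  N9 also has parents N4, N8.
Taking the union gives {N1, N3, N4, N8, N9, N10, N12}.

{N1, N3, N4, N8, N9, N10, N12}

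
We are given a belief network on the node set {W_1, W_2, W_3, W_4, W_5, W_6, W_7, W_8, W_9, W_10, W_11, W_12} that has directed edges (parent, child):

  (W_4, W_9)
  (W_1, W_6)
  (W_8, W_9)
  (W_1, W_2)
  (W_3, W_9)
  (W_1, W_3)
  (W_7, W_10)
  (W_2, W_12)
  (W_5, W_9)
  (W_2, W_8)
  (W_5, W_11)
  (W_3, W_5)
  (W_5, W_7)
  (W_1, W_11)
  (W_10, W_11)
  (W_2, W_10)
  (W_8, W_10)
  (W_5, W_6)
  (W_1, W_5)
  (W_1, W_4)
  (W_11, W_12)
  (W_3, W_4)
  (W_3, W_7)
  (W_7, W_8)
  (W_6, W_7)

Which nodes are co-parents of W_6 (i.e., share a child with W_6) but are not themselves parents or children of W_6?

{W_3}

Children of W_6: W_7.
  W_7's other parents are W_3, W_5.
Excluding nodes already adjacent to W_6 (W_1, W_5, W_7), the co-parent-only contribution is {W_3}.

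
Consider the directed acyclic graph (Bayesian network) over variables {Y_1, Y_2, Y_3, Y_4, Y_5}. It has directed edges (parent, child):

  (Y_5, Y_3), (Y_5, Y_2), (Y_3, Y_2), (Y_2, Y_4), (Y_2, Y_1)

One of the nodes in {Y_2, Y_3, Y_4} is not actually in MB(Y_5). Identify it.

Y_4

By definition, MB(Y_5) is built from Y_5's parents, Y_5's children, and the co-parents of Y_5.
Ch(Y_5) = {Y_2, Y_3}.
Y_5 has no parents.
Other parents of Y_5's children:
  Y_3: —
  Y_2: Y_3
MB(Y_5) = {Y_2, Y_3}.
Y_4 is neither a parent, child, nor co-parent of Y_5, so it does not belong.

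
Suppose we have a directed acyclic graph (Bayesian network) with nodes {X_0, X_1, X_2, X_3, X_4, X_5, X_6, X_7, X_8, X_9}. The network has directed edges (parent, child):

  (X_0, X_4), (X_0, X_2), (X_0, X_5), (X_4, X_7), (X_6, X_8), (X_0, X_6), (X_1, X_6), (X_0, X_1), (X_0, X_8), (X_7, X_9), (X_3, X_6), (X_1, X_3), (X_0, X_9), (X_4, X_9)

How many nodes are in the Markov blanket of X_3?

By definition, MB(X_3) is built from X_3's parents, X_3's children, and the co-parents of X_3.
X_3's children: X_6.
X_3's parents: X_1.
Co-parents of X_3 (other parents of its children):
  parents(X_6) \ {X_3} = {X_0, X_1}.
MB(X_3) = {X_0, X_1, X_6}, which has 3 nodes.

3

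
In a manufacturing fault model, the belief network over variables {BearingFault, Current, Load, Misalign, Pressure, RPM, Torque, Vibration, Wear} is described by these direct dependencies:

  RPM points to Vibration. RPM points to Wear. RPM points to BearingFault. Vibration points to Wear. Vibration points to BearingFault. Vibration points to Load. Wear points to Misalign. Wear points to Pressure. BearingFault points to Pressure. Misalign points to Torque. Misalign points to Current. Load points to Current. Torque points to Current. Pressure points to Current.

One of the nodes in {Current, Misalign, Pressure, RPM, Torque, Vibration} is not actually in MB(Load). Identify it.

RPM

By definition, MB(Load) is built from Load's parents, Load's children, and the co-parents of Load.
Load's parents: Vibration.
Load has child Current.
Parents of each child, excluding Load:
  Current: Misalign, Pressure, Torque
MB(Load) = {Current, Misalign, Pressure, Torque, Vibration}.
RPM is neither a parent, child, nor co-parent of Load, so it does not belong.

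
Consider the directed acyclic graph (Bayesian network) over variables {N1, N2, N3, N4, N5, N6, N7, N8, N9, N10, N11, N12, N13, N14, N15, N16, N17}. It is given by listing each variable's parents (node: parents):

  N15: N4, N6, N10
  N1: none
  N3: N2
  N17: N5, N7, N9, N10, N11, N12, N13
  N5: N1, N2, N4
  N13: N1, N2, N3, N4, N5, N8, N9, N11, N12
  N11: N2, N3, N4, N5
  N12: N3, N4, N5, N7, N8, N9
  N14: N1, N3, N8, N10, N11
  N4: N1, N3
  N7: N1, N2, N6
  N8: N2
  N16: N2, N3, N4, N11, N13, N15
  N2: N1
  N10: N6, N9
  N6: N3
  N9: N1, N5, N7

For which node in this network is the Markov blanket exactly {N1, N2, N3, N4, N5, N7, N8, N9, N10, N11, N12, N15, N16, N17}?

The target node must have every member of {N1, N2, N3, N4, N5, N7, N8, N9, N10, N11, N12, N15, N16, N17} as a parent, child, or co-parent, and no others.
Parents of N13: N1, N2, N3, N4, N5, N8, N9, N11, N12; children: N16, N17; co-parents: N2, N3, N4, N5, N7, N9, N10, N11, N12, N15.
These exactly cover the given set, so the node is N13.

N13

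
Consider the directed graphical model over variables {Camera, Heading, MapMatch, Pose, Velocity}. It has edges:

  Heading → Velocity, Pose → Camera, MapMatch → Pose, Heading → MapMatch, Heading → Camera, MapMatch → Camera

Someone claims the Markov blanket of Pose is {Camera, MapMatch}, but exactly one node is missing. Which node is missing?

The Markov blanket of a node is its parents, its children, and the other parents of its children.
Pose has child Camera.
Pose's parents: MapMatch.
For each child, the remaining parents (spouses of Pose):
  Camera: Heading, MapMatch
MB(Pose) = {Camera, Heading, MapMatch}.
Comparing with the claimed set, Heading is missing.

Heading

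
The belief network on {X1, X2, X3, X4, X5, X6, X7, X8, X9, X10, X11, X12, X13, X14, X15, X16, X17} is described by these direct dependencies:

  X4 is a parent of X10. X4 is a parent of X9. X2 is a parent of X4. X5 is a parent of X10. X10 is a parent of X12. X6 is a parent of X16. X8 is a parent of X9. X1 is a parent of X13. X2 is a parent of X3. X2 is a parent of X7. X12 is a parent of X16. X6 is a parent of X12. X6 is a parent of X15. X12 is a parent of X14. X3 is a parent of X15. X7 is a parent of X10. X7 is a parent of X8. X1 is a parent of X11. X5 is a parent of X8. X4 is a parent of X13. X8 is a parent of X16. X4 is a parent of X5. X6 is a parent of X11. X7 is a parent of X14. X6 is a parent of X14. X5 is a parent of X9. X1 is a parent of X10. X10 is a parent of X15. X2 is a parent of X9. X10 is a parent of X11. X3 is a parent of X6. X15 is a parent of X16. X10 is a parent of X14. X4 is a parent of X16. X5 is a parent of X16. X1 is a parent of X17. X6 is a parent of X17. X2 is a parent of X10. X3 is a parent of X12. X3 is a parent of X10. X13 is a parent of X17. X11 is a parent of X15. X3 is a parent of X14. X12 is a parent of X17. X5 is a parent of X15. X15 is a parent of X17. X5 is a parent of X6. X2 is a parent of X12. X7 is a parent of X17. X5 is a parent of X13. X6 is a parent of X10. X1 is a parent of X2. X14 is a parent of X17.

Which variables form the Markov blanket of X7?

Recall MB(v) = parents ∪ children ∪ spouses, where spouses are the other parents of v's children.
Parents of X7: X2.
X7 has children X8, X10, X14, X17.
For each child, the remaining parents (spouses of X7):
  X8 also has parent X5.
  X10's other parents are X1, X2, X3, X4, X5, X6.
  X14 also has parents X3, X6, X10, X12.
  X17 also has parents X1, X6, X12, X13, X14, X15.
Taking the union gives {X1, X2, X3, X4, X5, X6, X8, X10, X12, X13, X14, X15, X17}.

{X1, X2, X3, X4, X5, X6, X8, X10, X12, X13, X14, X15, X17}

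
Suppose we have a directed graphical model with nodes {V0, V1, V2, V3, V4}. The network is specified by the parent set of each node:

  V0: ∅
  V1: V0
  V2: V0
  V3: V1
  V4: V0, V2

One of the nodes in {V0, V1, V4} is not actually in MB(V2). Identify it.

V1

Parents of V2: V0.
V2 has child V4.
For each child, the remaining parents (spouses of V2):
  parents(V4) \ {V2} = {V0}.
MB(V2) = {V0, V4}.
V1 is neither a parent, child, nor co-parent of V2, so it does not belong.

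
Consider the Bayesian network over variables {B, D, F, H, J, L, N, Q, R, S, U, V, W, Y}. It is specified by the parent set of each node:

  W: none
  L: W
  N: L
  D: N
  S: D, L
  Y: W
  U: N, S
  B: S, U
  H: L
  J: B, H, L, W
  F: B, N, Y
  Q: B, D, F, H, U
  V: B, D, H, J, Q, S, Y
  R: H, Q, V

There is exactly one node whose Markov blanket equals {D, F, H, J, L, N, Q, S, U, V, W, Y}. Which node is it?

The target node must have every member of {D, F, H, J, L, N, Q, S, U, V, W, Y} as a parent, child, or co-parent, and no others.
Parents of B: S, U; children: F, J, Q, V; co-parents: D, F, H, J, L, N, Q, S, U, W, Y.
These exactly cover the given set, so the node is B.

B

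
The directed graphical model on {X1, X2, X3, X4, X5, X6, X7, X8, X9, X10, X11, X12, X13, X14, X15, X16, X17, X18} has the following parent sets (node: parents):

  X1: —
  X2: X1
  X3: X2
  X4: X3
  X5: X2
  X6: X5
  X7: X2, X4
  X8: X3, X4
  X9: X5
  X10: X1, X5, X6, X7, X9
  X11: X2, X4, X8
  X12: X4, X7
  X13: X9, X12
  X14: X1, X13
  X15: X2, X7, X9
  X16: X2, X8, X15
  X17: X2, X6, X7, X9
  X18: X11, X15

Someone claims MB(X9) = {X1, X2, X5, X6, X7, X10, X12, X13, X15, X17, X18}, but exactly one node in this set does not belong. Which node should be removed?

Children of X9: X10, X13, X15, X17.
X9's parents: X5.
Other parents of X9's children:
  X10's other parents are X1, X5, X6, X7.
  X13's other parent is X12.
  X15 also has parents X2, X7.
  parents(X17) \ {X9} = {X2, X6, X7}.
MB(X9) = {X1, X2, X5, X6, X7, X10, X12, X13, X15, X17}.
X18 is neither a parent, child, nor co-parent of X9, so it does not belong.

X18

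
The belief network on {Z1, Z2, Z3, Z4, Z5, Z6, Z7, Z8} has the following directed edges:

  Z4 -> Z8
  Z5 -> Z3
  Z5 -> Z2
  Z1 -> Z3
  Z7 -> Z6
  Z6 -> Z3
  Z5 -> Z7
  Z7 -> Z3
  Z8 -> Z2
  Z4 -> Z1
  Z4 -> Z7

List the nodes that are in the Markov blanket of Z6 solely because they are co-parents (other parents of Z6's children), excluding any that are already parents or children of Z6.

{Z1, Z5}

Children of Z6: Z3.
  Z3 also has parents Z1, Z5, Z7.
Excluding nodes already adjacent to Z6 (Z3, Z7), the co-parent-only contribution is {Z1, Z5}.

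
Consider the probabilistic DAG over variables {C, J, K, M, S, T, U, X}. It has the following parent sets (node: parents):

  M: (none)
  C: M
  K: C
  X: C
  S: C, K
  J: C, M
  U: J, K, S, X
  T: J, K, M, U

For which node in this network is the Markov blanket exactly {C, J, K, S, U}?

The target node must have every member of {C, J, K, S, U} as a parent, child, or co-parent, and no others.
Parents of X: C; children: U; co-parents: J, K, S.
These exactly cover the given set, so the node is X.

X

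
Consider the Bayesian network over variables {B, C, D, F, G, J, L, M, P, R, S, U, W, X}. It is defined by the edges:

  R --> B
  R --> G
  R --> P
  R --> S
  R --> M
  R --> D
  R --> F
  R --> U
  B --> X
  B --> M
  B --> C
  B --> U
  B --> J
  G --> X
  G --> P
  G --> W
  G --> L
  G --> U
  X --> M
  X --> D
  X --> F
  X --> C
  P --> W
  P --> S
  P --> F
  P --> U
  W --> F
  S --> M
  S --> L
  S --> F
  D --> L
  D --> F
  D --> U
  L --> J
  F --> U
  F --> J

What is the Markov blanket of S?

{B, D, F, G, L, M, P, R, W, X}

A node's Markov blanket = Pa ∪ Ch ∪ (parents of Ch other than the node itself).
S's parents: P, R.
S has children F, L, M.
Co-parents of S (other parents of its children):
  M also has parents B, R, X.
  L's other parents are D, G.
  F's other parents are D, P, R, W, X.
Union: {P, R} ∪ {F, L, M} ∪ {B, D, G, P, R, W, X} = {B, D, F, G, L, M, P, R, W, X}.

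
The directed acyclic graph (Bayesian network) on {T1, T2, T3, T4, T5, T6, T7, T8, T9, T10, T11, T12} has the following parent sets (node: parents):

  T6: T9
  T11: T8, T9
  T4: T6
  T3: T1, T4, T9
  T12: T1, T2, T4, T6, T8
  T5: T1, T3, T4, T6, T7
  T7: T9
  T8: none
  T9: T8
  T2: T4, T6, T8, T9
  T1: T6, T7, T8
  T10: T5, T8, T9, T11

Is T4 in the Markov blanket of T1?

T4 is a co-parent of T1: both are parents of T3, T5, T12.
So T4 ∈ MB(T1).

Yes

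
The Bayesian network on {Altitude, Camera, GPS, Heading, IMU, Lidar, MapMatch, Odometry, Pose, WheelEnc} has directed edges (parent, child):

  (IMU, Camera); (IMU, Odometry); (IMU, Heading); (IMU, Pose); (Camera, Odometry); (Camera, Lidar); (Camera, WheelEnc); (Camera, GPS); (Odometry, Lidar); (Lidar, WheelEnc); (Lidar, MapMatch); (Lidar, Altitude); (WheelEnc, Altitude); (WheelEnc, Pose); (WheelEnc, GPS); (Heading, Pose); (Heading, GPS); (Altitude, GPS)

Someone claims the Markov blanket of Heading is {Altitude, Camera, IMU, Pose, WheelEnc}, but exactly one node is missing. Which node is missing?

GPS

Ch(Heading) = {GPS, Pose}.
Heading has parent IMU.
Co-parents of Heading (other parents of its children):
  Pose also has parents IMU, WheelEnc.
  GPS's other parents are Altitude, Camera, WheelEnc.
MB(Heading) = {Altitude, Camera, GPS, IMU, Pose, WheelEnc}.
Comparing with the claimed set, GPS is missing.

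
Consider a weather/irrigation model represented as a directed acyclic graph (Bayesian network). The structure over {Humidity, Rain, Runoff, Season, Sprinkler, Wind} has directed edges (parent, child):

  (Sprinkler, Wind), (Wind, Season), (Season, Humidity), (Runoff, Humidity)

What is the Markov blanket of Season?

{Humidity, Runoff, Wind}

Parents of Season: Wind.
Ch(Season) = {Humidity}.
Co-parents of Season (other parents of its children):
  Humidity's other parent is Runoff.
So the Markov blanket of Season is {Humidity, Runoff, Wind}.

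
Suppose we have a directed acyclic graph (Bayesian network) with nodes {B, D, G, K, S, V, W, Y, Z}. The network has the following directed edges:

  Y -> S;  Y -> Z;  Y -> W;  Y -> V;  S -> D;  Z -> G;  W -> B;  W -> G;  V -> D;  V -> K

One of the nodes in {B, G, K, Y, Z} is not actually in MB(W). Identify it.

K

The Markov blanket of a node is its parents, its children, and the other parents of its children.
W's children: B, G.
W's parents: Y.
Other parents of W's children:
  B has no other parent.
  parents(G) \ {W} = {Z}.
MB(W) = {B, G, Y, Z}.
K is neither a parent, child, nor co-parent of W, so it does not belong.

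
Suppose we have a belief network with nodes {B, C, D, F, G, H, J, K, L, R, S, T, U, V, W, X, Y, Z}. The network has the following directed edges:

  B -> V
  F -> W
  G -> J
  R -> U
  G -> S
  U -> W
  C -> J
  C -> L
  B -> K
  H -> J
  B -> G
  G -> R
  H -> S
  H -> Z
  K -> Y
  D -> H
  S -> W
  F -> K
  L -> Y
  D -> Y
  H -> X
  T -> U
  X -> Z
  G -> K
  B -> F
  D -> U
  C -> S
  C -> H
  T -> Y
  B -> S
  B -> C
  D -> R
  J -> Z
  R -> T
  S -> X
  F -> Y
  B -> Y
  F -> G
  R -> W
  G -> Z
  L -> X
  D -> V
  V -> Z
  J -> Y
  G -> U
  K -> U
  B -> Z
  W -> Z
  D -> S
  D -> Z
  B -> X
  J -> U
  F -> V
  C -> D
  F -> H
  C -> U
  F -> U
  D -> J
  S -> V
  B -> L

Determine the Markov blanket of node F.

A node's Markov blanket = Pa ∪ Ch ∪ (parents of Ch other than the node itself).
F has children G, H, K, U, V, W, Y.
F's parents: B.
Parents of each child, excluding F:
  parents(G) \ {F} = {B}.
  H's other parents are C, D.
  K also has parents B, G.
  U's other parents are C, D, G, J, K, R, T.
  V also has parents B, D, S.
  W also has parents R, S, U.
  parents(Y) \ {F} = {B, D, J, K, L, T}.
So the Markov blanket of F is {B, C, D, G, H, J, K, L, R, S, T, U, V, W, Y}.

{B, C, D, G, H, J, K, L, R, S, T, U, V, W, Y}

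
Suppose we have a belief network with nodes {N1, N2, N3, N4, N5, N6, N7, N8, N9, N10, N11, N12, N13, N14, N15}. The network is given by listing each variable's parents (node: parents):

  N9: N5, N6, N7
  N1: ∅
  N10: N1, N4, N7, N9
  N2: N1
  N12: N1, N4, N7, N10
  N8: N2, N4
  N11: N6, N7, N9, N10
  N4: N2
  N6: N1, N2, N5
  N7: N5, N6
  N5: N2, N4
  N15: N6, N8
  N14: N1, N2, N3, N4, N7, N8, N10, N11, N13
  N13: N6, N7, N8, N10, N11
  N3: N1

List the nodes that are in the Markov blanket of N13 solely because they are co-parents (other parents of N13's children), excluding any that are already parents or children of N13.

{N1, N2, N3, N4}

Children of N13: N14.
  N14's other parents are N1, N2, N3, N4, N7, N8, N10, N11.
Excluding nodes already adjacent to N13 (N6, N7, N8, N10, N11, N14), the co-parent-only contribution is {N1, N2, N3, N4}.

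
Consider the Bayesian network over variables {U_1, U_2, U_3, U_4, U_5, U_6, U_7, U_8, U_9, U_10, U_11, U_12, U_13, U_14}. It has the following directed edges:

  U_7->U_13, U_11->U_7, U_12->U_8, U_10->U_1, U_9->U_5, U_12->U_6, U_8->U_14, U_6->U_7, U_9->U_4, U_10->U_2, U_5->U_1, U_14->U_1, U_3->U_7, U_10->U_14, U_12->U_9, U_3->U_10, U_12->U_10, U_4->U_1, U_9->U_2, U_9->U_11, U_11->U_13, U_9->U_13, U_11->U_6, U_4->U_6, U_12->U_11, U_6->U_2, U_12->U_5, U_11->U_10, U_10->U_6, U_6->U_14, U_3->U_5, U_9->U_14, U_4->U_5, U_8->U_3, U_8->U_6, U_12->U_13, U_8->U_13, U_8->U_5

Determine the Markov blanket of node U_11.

A node's Markov blanket = Pa ∪ Ch ∪ (parents of Ch other than the node itself).
Parents of U_11: U_9, U_12.
Children of U_11: U_6, U_7, U_10, U_13.
Other parents of U_11's children:
  U_10: U_3, U_12
  U_6: U_4, U_8, U_10, U_12
  U_7: U_3, U_6
  U_13: U_7, U_8, U_9, U_12
MB(U_11) = {U_3, U_4, U_6, U_7, U_8, U_9, U_10, U_12, U_13}.

{U_3, U_4, U_6, U_7, U_8, U_9, U_10, U_12, U_13}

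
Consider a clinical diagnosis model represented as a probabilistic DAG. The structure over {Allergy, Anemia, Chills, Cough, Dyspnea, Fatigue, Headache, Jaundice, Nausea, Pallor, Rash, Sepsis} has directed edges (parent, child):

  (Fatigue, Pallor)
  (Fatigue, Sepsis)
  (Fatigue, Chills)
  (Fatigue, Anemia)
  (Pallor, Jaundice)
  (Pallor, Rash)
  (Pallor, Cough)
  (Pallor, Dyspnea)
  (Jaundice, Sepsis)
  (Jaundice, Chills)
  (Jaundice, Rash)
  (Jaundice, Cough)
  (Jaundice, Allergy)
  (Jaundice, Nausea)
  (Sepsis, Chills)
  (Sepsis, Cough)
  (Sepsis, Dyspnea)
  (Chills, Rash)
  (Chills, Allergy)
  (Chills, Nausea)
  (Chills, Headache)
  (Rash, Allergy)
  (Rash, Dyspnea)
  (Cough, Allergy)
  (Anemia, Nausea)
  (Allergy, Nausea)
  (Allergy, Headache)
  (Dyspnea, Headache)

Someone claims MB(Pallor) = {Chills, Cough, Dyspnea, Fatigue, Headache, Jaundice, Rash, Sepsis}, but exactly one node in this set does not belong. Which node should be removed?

Headache

A node's Markov blanket = Pa ∪ Ch ∪ (parents of Ch other than the node itself).
Pa(Pallor) = {Fatigue}.
Pallor has children Cough, Dyspnea, Jaundice, Rash.
Co-parents of Pallor (other parents of its children):
  Jaundice: no additional parents.
  parents(Rash) \ {Pallor} = {Chills, Jaundice}.
  Cough also has parents Jaundice, Sepsis.
  parents(Dyspnea) \ {Pallor} = {Rash, Sepsis}.
MB(Pallor) = {Chills, Cough, Dyspnea, Fatigue, Jaundice, Rash, Sepsis}.
Headache is neither a parent, child, nor co-parent of Pallor, so it does not belong.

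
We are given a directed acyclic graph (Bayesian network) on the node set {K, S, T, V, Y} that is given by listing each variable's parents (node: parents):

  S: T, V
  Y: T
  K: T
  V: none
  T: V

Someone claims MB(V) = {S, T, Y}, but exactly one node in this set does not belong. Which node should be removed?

The Markov blanket of a node is its parents, its children, and the other parents of its children.
V has children S, T.
V's parents: none.
Parents of each child, excluding V:
  T: no additional parents.
  parents(S) \ {V} = {T}.
MB(V) = {S, T}.
Y is neither a parent, child, nor co-parent of V, so it does not belong.

Y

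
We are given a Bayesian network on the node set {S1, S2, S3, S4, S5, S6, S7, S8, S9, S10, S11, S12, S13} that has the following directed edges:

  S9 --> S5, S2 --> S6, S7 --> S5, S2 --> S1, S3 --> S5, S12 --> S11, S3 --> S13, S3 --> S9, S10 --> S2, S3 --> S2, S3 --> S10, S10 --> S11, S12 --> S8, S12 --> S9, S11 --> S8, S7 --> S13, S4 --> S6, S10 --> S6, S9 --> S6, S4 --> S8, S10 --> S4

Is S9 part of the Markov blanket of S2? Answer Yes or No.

Yes

S9 is a co-parent of S2: both are parents of S6.
So S9 ∈ MB(S2).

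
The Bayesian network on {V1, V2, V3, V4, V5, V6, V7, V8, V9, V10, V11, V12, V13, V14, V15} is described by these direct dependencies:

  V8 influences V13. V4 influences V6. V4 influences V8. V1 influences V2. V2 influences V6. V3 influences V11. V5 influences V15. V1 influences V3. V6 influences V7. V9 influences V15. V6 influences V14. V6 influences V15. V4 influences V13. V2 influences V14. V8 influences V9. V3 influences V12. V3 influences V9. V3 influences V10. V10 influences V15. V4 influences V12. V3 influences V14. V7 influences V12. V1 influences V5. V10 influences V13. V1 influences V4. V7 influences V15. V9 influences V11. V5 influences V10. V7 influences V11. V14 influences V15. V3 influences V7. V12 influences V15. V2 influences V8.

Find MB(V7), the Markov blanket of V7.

V7's children: V11, V12, V15.
V7's parents: V3, V6.
Other parents of V7's children:
  V11 also has parents V3, V9.
  parents(V12) \ {V7} = {V3, V4}.
  parents(V15) \ {V7} = {V5, V6, V9, V10, V12, V14}.
So the Markov blanket of V7 is {V3, V4, V5, V6, V9, V10, V11, V12, V14, V15}.

{V3, V4, V5, V6, V9, V10, V11, V12, V14, V15}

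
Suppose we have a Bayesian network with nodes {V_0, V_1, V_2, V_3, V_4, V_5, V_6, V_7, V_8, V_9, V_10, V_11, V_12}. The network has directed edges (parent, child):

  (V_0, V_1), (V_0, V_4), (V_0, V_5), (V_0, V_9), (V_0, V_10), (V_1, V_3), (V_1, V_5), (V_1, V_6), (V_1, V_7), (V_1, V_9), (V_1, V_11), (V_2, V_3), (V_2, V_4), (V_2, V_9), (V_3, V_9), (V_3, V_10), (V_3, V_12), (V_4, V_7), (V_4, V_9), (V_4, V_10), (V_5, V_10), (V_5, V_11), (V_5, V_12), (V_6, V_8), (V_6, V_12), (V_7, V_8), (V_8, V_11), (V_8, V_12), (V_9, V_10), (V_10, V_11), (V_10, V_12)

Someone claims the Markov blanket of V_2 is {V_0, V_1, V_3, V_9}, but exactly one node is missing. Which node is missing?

The Markov blanket of a node is its parents, its children, and the other parents of its children.
Pa(V_2) = {}.
V_2 has children V_3, V_4, V_9.
For each child, the remaining parents (spouses of V_2):
  V_3: V_1
  V_4: V_0
  V_9: V_0, V_1, V_3, V_4
MB(V_2) = {V_0, V_1, V_3, V_4, V_9}.
Comparing with the claimed set, V_4 is missing.

V_4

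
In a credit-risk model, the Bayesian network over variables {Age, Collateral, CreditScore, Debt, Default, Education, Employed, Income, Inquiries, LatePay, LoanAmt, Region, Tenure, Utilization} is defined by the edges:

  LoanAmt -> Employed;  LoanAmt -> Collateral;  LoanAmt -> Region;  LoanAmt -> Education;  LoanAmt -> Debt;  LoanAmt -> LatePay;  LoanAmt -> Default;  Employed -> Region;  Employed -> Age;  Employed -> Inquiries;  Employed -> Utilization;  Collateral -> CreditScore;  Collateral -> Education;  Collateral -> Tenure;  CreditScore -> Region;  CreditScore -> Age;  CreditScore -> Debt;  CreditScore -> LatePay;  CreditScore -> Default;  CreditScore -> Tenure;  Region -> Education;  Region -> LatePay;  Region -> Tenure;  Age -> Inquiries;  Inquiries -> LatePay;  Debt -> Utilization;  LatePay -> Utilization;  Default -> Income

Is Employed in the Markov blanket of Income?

No

By definition, MB(Income) is built from Income's parents, Income's children, and the co-parents of Income.
Ch(Income) = {}.
Income's parents: Default.
Income has no children, so there are no co-parents.
MB(Income) = {Default}; Employed is not in this set.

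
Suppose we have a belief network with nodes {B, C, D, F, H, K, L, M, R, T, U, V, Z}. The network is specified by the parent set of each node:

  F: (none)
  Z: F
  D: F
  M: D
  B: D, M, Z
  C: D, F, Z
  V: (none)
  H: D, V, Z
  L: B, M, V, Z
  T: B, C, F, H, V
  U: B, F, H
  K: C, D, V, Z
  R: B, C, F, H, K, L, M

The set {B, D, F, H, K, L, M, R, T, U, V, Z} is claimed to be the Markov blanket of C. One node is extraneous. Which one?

By definition, MB(C) is built from C's parents, C's children, and the co-parents of C.
C's parents: D, F, Z.
Children of C: K, R, T.
Parents of each child, excluding C:
  T's other parents are B, F, H, V.
  K's other parents are D, V, Z.
  parents(R) \ {C} = {B, F, H, K, L, M}.
MB(C) = {B, D, F, H, K, L, M, R, T, V, Z}.
U is neither a parent, child, nor co-parent of C, so it does not belong.

U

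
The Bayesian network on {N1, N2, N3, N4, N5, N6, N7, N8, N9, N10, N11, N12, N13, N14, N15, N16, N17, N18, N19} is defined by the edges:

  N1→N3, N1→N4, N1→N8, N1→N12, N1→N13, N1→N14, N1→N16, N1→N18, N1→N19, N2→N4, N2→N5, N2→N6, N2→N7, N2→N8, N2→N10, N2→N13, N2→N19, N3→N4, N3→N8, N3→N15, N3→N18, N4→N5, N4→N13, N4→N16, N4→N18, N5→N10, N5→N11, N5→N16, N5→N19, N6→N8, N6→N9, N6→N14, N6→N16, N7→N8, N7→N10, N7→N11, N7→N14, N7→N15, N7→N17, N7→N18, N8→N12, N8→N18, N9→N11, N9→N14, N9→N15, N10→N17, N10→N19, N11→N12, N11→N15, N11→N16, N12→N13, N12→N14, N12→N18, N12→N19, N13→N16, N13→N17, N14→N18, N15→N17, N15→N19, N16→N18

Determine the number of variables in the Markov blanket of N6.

13

N6's parents: N2.
Ch(N6) = {N8, N9, N14, N16}.
Parents of each child, excluding N6:
  N8's other parents are N1, N2, N3, N7.
  N9: no additional parents.
  parents(N14) \ {N6} = {N1, N7, N9, N12}.
  parents(N16) \ {N6} = {N1, N4, N5, N11, N13}.
MB(N6) = {N1, N2, N3, N4, N5, N7, N8, N9, N11, N12, N13, N14, N16}, which has 13 nodes.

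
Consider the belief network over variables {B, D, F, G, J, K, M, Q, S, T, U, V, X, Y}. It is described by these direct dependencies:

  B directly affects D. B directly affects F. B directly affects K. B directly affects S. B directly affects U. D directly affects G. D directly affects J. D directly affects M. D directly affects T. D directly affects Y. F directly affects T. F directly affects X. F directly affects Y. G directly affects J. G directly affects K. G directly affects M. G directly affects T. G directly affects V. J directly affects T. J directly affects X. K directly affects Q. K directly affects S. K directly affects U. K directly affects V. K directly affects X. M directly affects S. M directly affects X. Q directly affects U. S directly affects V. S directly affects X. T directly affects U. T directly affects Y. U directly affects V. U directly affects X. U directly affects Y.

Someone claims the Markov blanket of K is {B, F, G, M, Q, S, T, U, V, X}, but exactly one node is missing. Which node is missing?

J

Parents of K: B, G.
K has children Q, S, U, V, X.
Other parents of K's children:
  Q has no other parent.
  S's other parents are B, M.
  U also has parents B, Q, T.
  parents(V) \ {K} = {G, S, U}.
  parents(X) \ {K} = {F, J, M, S, U}.
MB(K) = {B, F, G, J, M, Q, S, T, U, V, X}.
Comparing with the claimed set, J is missing.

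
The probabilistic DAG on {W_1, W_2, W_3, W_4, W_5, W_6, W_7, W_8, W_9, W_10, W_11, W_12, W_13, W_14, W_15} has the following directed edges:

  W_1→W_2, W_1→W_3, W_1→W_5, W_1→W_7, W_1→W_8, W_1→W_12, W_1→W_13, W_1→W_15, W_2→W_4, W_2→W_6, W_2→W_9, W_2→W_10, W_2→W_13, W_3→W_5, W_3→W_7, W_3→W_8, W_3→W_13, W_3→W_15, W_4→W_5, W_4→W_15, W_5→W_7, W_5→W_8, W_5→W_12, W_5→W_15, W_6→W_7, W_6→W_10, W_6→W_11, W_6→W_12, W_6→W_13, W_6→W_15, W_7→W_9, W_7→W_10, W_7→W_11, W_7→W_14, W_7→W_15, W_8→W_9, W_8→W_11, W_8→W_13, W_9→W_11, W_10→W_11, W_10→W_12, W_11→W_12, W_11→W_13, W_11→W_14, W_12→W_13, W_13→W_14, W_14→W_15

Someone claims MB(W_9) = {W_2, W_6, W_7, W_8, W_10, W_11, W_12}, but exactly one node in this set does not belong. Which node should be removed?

W_12

By definition, MB(W_9) is built from W_9's parents, W_9's children, and the co-parents of W_9.
W_9's children: W_11.
W_9 has parents W_2, W_7, W_8.
Other parents of W_9's children:
  W_11: W_6, W_7, W_8, W_10
MB(W_9) = {W_2, W_6, W_7, W_8, W_10, W_11}.
W_12 is neither a parent, child, nor co-parent of W_9, so it does not belong.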